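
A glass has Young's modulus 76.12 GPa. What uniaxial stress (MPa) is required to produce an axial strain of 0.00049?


Rearrange E = sigma / epsilon:
  sigma = E * epsilon
  E (MPa) = 76.12 * 1000 = 76120
  sigma = 76120 * 0.00049 = 37.3 MPa

37.3 MPa


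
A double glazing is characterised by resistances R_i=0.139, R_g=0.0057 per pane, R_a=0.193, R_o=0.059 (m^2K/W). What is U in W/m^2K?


Total thermal resistance (series):
  R_total = R_in + R_glass + R_air + R_glass + R_out
  R_total = 0.139 + 0.0057 + 0.193 + 0.0057 + 0.059 = 0.4024 m^2K/W
U-value = 1 / R_total = 1 / 0.4024 = 2.485 W/m^2K

2.485 W/m^2K


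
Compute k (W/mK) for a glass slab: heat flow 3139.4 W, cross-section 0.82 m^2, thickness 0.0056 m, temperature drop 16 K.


Fourier's law rearranged: k = Q * t / (A * dT)
  Numerator = 3139.4 * 0.0056 = 17.58064
  Denominator = 0.82 * 16 = 13.12
  k = 17.58064 / 13.12 = 1.34 W/mK

1.34 W/mK


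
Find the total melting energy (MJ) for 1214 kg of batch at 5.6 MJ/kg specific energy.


Total energy = mass * specific energy
  E = 1214 * 5.6 = 6798.4 MJ

6798.4 MJ


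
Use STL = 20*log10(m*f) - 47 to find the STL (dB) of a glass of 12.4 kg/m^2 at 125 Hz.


Mass law: STL = 20 * log10(m * f) - 47
  m * f = 12.4 * 125 = 1550
  log10(1550) = 3.19033
  STL = 20 * 3.19033 - 47 = 63.8066 - 47 = 16.8 dB

16.8 dB


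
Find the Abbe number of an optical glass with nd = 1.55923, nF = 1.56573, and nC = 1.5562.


Abbe number formula: Vd = (nd - 1) / (nF - nC)
  nd - 1 = 1.55923 - 1 = 0.55923
  nF - nC = 1.56573 - 1.5562 = 0.00953
  Vd = 0.55923 / 0.00953 = 58.68

58.68


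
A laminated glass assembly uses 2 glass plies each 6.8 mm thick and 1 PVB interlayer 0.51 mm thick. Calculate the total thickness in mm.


Total thickness = glass contribution + PVB contribution
  Glass: 2 * 6.8 = 13.6 mm
  PVB: 1 * 0.51 = 0.51 mm
  Total = 13.6 + 0.51 = 14.11 mm

14.11 mm


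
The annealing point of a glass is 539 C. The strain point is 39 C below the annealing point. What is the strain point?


Strain point = annealing point - difference:
  T_strain = 539 - 39 = 500 C

500 C


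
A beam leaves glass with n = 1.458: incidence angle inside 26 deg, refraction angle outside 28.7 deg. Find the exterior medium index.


Apply Snell's law: n1 * sin(theta1) = n2 * sin(theta2)
  n2 = n1 * sin(theta1) / sin(theta2)
  sin(26) = 0.438371
  sin(28.7) = 0.480223
  n2 = 1.458 * 0.438371 / 0.480223 = 1.3309

1.3309


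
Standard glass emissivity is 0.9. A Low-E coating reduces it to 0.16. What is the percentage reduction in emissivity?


Percentage reduction = (1 - coated/uncoated) * 100
  Ratio = 0.16 / 0.9 = 0.1778
  Reduction = (1 - 0.1778) * 100 = 82.2%

82.2%


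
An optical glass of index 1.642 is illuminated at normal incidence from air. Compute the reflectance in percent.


Fresnel reflectance at normal incidence:
  R = ((n - 1)/(n + 1))^2
  (n - 1)/(n + 1) = (1.642 - 1)/(1.642 + 1) = 0.242998
  R = 0.242998^2 = 0.059048
  R(%) = 0.059048 * 100 = 5.905%

5.905%


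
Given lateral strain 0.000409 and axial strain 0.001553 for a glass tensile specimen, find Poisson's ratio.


Poisson's ratio: nu = lateral strain / axial strain
  nu = 0.000409 / 0.001553 = 0.2634

0.2634


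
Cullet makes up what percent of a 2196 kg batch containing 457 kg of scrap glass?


Cullet ratio = (cullet mass / total batch mass) * 100
  Ratio = 457 / 2196 * 100 = 20.81%

20.81%


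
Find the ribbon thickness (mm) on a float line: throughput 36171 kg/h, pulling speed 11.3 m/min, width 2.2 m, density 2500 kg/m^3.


Ribbon cross-section from mass balance:
  Volume rate = throughput / density = 36171 / 2500 = 14.4684 m^3/h
  thickness = volume rate / (speed * 60 * width), i.e.
  thickness = throughput / (60 * speed * width * density) * 1000
  thickness = 36171 / (60 * 11.3 * 2.2 * 2500) * 1000 = 9.7 mm

9.7 mm


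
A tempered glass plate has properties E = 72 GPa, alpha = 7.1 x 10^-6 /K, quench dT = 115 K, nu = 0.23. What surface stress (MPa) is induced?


Tempering stress: sigma = E * alpha * dT / (1 - nu)
  E (MPa) = 72 * 1000 = 72000
  Numerator = 72000 * (7.1 x 10^-6) * 115 = 58.788
  Denominator = 1 - 0.23 = 0.77
  sigma = 58.788 / 0.77 = 76.3 MPa

76.3 MPa


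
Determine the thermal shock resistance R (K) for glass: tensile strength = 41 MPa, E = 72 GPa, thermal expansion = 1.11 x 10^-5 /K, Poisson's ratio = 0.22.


Thermal shock resistance: R = sigma * (1 - nu) / (E * alpha)
  Numerator = 41 * (1 - 0.22) = 31.98
  Denominator = 72 * 1000 * (1.11 x 10^-5) = 0.7992
  R = 31.98 / 0.7992 = 40.0 K

40.0 K


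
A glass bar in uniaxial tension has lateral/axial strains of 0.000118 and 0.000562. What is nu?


Poisson's ratio: nu = lateral strain / axial strain
  nu = 0.000118 / 0.000562 = 0.21

0.21


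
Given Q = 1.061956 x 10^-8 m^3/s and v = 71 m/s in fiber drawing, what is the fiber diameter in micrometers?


Cross-sectional area from continuity:
  A = Q / v = 1.061956 x 10^-8 / 71 = 1.495713 x 10^-10 m^2
Diameter from circular cross-section:
  d = sqrt(4A / pi) * 10^6 (m -> um)
  d = sqrt(4 * 1.495713 x 10^-10 / pi) * 10^6 = 13.8 um

13.8 um


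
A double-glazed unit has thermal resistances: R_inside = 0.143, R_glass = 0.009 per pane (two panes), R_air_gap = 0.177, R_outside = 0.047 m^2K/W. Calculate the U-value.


Total thermal resistance (series):
  R_total = R_in + R_glass + R_air + R_glass + R_out
  R_total = 0.143 + 0.009 + 0.177 + 0.009 + 0.047 = 0.385 m^2K/W
U-value = 1 / R_total = 1 / 0.385 = 2.597 W/m^2K

2.597 W/m^2K


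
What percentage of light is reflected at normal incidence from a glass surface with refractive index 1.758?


Fresnel reflectance at normal incidence:
  R = ((n - 1)/(n + 1))^2
  (n - 1)/(n + 1) = (1.758 - 1)/(1.758 + 1) = 0.274837
  R = 0.274837^2 = 0.0755354
  R(%) = 0.0755354 * 100 = 7.554%

7.554%


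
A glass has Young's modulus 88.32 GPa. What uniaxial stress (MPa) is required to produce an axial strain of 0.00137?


Rearrange E = sigma / epsilon:
  sigma = E * epsilon
  E (MPa) = 88.32 * 1000 = 88320
  sigma = 88320 * 0.00137 = 121.0 MPa

121.0 MPa


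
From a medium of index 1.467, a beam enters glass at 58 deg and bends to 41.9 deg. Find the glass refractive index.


Apply Snell's law: n1 * sin(theta1) = n2 * sin(theta2)
  n2 = n1 * sin(theta1) / sin(theta2)
  sin(58) = 0.848048
  sin(41.9) = 0.667833
  n2 = 1.467 * 0.848048 / 0.667833 = 1.8629

1.8629


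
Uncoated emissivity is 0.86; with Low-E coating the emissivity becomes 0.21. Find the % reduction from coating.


Percentage reduction = (1 - coated/uncoated) * 100
  Ratio = 0.21 / 0.86 = 0.2442
  Reduction = (1 - 0.2442) * 100 = 75.6%

75.6%


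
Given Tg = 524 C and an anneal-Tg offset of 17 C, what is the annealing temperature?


The annealing temperature is Tg plus the offset:
  T_anneal = 524 + 17 = 541 C

541 C


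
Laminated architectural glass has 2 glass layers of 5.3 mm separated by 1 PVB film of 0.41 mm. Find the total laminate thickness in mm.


Total thickness = glass contribution + PVB contribution
  Glass: 2 * 5.3 = 10.6 mm
  PVB: 1 * 0.41 = 0.41 mm
  Total = 10.6 + 0.41 = 11.01 mm

11.01 mm


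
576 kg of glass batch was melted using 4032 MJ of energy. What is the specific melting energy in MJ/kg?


Rearrange E = m * s for s:
  s = E / m
  s = 4032 / 576 = 7.0 MJ/kg

7.0 MJ/kg


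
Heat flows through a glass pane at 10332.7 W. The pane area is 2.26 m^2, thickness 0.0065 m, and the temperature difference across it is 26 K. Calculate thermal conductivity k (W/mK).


Fourier's law rearranged: k = Q * t / (A * dT)
  Numerator = 10332.7 * 0.0065 = 67.16255
  Denominator = 2.26 * 26 = 58.76
  k = 67.16255 / 58.76 = 1.143 W/mK

1.143 W/mK


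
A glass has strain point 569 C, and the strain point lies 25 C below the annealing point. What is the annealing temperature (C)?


T_anneal = T_strain + gap:
  T_anneal = 569 + 25 = 594 C

594 C


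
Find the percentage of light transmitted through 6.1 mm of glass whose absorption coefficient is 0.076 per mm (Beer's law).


Beer-Lambert law: T = exp(-alpha * thickness)
  exponent = -0.076 * 6.1 = -0.4636
  T = exp(-0.4636) = 0.629
  Percentage = 0.629 * 100 = 62.9%

62.9%


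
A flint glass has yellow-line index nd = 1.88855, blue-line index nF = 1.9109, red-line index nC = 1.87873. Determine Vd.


Abbe number formula: Vd = (nd - 1) / (nF - nC)
  nd - 1 = 1.88855 - 1 = 0.88855
  nF - nC = 1.9109 - 1.87873 = 0.03217
  Vd = 0.88855 / 0.03217 = 27.62

27.62


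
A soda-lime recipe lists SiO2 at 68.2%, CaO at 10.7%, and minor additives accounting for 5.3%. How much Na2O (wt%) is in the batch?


Pieces sum to 100%:
  Na2O = 100 - (SiO2 + CaO + others)
  Na2O = 100 - (68.2 + 10.7 + 5.3) = 15.8%

15.8%


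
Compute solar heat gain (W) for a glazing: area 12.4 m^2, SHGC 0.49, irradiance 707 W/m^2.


Solar heat gain: Q = Area * SHGC * Irradiance
  Q = 12.4 * 0.49 * 707 = 4295.7 W

4295.7 W


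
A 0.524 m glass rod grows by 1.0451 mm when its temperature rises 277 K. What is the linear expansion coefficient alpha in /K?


Rearrange dL = alpha * L0 * dT for alpha:
  alpha = dL / (L0 * dT)
  alpha = (1.0451 / 1000) / (0.524 * 277) = 0.0000072 /K = 7.2 x 10^-6 /K

7.2 x 10^-6 /K


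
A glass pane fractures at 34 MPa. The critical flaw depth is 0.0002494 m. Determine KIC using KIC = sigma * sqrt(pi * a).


Fracture toughness: KIC = sigma * sqrt(pi * a)
  pi * a = pi * 0.0002494 = 0.000783513
  sqrt(pi * a) = 0.027991
  KIC = 34 * 0.027991 = 0.952 MPa*sqrt(m)

0.952 MPa*sqrt(m)


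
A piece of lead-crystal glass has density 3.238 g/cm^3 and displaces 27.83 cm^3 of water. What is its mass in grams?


Rearrange rho = m / V:
  m = rho * V
  m = 3.238 * 27.83 = 90.114 g

90.114 g


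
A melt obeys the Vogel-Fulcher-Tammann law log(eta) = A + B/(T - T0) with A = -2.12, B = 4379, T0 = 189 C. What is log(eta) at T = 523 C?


VFT equation: log(eta) = A + B / (T - T0)
  T - T0 = 523 - 189 = 334
  B / (T - T0) = 4379 / 334 = 13.111
  log(eta) = -2.12 + 13.111 = 10.991

10.991


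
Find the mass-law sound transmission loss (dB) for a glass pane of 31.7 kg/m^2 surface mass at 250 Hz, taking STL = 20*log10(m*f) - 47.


Mass law: STL = 20 * log10(m * f) - 47
  m * f = 31.7 * 250 = 7925
  log10(7925) = 3.899
  STL = 20 * 3.899 - 47 = 77.98 - 47 = 31.0 dB

31.0 dB


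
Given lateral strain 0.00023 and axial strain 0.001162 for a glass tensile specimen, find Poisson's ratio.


Poisson's ratio: nu = lateral strain / axial strain
  nu = 0.00023 / 0.001162 = 0.1979

0.1979


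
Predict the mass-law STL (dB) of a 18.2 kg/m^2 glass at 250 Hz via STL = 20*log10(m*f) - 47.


Mass law: STL = 20 * log10(m * f) - 47
  m * f = 18.2 * 250 = 4550
  log10(4550) = 3.65801
  STL = 20 * 3.65801 - 47 = 73.1602 - 47 = 26.2 dB

26.2 dB


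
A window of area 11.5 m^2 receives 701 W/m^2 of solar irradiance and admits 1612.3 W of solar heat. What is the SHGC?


Rearrange Q = Area * SHGC * Irradiance:
  SHGC = Q / (Area * Irradiance)
  SHGC = 1612.3 / (11.5 * 701) = 0.2

0.2


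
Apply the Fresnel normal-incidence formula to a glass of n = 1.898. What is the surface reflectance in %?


Fresnel reflectance at normal incidence:
  R = ((n - 1)/(n + 1))^2
  (n - 1)/(n + 1) = (1.898 - 1)/(1.898 + 1) = 0.309869
  R = 0.309869^2 = 0.0960188
  R(%) = 0.0960188 * 100 = 9.602%

9.602%


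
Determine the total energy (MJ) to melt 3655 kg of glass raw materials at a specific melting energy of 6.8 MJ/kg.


Total energy = mass * specific energy
  E = 3655 * 6.8 = 24854 MJ

24854 MJ


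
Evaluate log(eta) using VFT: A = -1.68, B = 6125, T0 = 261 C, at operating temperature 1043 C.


VFT equation: log(eta) = A + B / (T - T0)
  T - T0 = 1043 - 261 = 782
  B / (T - T0) = 6125 / 782 = 7.832
  log(eta) = -1.68 + 7.832 = 6.152

6.152


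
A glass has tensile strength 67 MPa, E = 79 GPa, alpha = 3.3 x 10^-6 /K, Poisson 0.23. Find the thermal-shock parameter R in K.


Thermal shock resistance: R = sigma * (1 - nu) / (E * alpha)
  Numerator = 67 * (1 - 0.23) = 51.59
  Denominator = 79 * 1000 * (3.3 x 10^-6) = 0.2607
  R = 51.59 / 0.2607 = 197.9 K

197.9 K


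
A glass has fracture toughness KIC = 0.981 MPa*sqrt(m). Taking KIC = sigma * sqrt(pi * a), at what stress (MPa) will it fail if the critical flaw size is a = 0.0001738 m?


Rearrange KIC = sigma * sqrt(pi * a):
  sigma = KIC / sqrt(pi * a)
  sqrt(pi * 0.0001738) = 0.023367
  sigma = 0.981 / 0.023367 = 41.98 MPa

41.98 MPa


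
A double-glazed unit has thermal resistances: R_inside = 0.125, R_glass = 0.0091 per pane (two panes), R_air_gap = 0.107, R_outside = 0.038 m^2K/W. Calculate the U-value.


Total thermal resistance (series):
  R_total = R_in + R_glass + R_air + R_glass + R_out
  R_total = 0.125 + 0.0091 + 0.107 + 0.0091 + 0.038 = 0.2882 m^2K/W
U-value = 1 / R_total = 1 / 0.2882 = 3.47 W/m^2K

3.47 W/m^2K


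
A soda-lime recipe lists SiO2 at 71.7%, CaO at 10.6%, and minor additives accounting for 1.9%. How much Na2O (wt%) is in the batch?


Pieces sum to 100%:
  Na2O = 100 - (SiO2 + CaO + others)
  Na2O = 100 - (71.7 + 10.6 + 1.9) = 15.8%

15.8%


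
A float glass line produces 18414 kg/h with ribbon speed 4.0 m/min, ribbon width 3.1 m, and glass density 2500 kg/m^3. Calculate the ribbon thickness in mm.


Ribbon cross-section from mass balance:
  Volume rate = throughput / density = 18414 / 2500 = 7.3656 m^3/h
  thickness = volume rate / (speed * 60 * width), i.e.
  thickness = throughput / (60 * speed * width * density) * 1000
  thickness = 18414 / (60 * 4.0 * 3.1 * 2500) * 1000 = 9.9 mm

9.9 mm


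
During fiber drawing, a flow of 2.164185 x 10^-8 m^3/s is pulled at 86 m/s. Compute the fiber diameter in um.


Cross-sectional area from continuity:
  A = Q / v = 2.164185 x 10^-8 / 86 = 2.516494 x 10^-10 m^2
Diameter from circular cross-section:
  d = sqrt(4A / pi) * 10^6 (m -> um)
  d = sqrt(4 * 2.516494 x 10^-10 / pi) * 10^6 = 17.9 um

17.9 um


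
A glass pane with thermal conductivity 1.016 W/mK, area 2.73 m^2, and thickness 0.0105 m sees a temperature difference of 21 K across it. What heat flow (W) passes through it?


Fourier's law: Q = k * A * dT / t
  Q = 1.016 * 2.73 * 21 / 0.0105
  Q = 58.24728 / 0.0105 = 5547.4 W

5547.4 W


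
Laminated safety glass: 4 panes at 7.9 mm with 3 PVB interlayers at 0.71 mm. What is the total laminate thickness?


Total thickness = glass contribution + PVB contribution
  Glass: 4 * 7.9 = 31.6 mm
  PVB: 3 * 0.71 = 2.13 mm
  Total = 31.6 + 2.13 = 33.73 mm

33.73 mm


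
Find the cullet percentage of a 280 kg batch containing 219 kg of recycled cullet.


Cullet ratio = (cullet mass / total batch mass) * 100
  Ratio = 219 / 280 * 100 = 78.21%

78.21%


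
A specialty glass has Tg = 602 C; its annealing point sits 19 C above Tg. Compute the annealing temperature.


The annealing temperature is Tg plus the offset:
  T_anneal = 602 + 19 = 621 C

621 C


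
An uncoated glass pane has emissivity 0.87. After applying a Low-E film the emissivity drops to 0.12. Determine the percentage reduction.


Percentage reduction = (1 - coated/uncoated) * 100
  Ratio = 0.12 / 0.87 = 0.1379
  Reduction = (1 - 0.1379) * 100 = 86.2%

86.2%


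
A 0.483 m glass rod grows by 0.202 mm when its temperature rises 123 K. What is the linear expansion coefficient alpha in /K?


Rearrange dL = alpha * L0 * dT for alpha:
  alpha = dL / (L0 * dT)
  alpha = (0.202 / 1000) / (0.483 * 123) = 0.0000034 /K = 3.4 x 10^-6 /K

3.4 x 10^-6 /K


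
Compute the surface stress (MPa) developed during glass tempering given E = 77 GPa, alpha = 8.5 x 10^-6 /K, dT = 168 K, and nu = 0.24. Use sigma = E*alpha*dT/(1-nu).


Tempering stress: sigma = E * alpha * dT / (1 - nu)
  E (MPa) = 77 * 1000 = 77000
  Numerator = 77000 * (8.5 x 10^-6) * 168 = 109.956
  Denominator = 1 - 0.24 = 0.76
  sigma = 109.956 / 0.76 = 144.7 MPa

144.7 MPa


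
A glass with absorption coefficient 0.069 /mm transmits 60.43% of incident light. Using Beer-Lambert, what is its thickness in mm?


Rearrange T = exp(-alpha * thickness):
  thickness = -ln(T) / alpha
  T = 60.43/100 = 0.6043
  ln(T) = -0.50368
  -ln(T) = 0.50368
  thickness = 0.50368 / 0.069 = 7.3 mm

7.3 mm


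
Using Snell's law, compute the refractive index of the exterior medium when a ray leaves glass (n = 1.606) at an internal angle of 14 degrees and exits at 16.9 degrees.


Apply Snell's law: n1 * sin(theta1) = n2 * sin(theta2)
  n2 = n1 * sin(theta1) / sin(theta2)
  sin(14) = 0.241922
  sin(16.9) = 0.290702
  n2 = 1.606 * 0.241922 / 0.290702 = 1.3365

1.3365


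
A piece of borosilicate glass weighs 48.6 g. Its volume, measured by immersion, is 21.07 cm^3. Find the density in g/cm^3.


Use the definition of density:
  rho = mass / volume
  rho = 48.6 / 21.07 = 2.307 g/cm^3

2.307 g/cm^3


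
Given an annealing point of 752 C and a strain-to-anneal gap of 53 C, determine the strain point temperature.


Strain point = annealing point - difference:
  T_strain = 752 - 53 = 699 C

699 C


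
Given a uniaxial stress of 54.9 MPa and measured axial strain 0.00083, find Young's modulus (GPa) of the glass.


Young's modulus: E = stress / strain
  E = 54.9 MPa / 0.00083 = 66144.58 MPa
Convert to GPa: 66144.58 / 1000 = 66.14 GPa

66.14 GPa


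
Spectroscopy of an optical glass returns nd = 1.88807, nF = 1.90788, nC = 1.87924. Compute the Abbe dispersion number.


Abbe number formula: Vd = (nd - 1) / (nF - nC)
  nd - 1 = 1.88807 - 1 = 0.88807
  nF - nC = 1.90788 - 1.87924 = 0.02864
  Vd = 0.88807 / 0.02864 = 31.01

31.01


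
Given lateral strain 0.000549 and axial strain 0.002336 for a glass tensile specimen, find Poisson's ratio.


Poisson's ratio: nu = lateral strain / axial strain
  nu = 0.000549 / 0.002336 = 0.235

0.235


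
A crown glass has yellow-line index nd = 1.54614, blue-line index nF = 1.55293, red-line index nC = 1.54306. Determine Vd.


Abbe number formula: Vd = (nd - 1) / (nF - nC)
  nd - 1 = 1.54614 - 1 = 0.54614
  nF - nC = 1.55293 - 1.54306 = 0.00987
  Vd = 0.54614 / 0.00987 = 55.33

55.33


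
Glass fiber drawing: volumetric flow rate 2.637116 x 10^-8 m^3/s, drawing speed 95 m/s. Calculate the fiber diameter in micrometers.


Cross-sectional area from continuity:
  A = Q / v = 2.637116 x 10^-8 / 95 = 2.775912 x 10^-10 m^2
Diameter from circular cross-section:
  d = sqrt(4A / pi) * 10^6 (m -> um)
  d = sqrt(4 * 2.775912 x 10^-10 / pi) * 10^6 = 18.8 um

18.8 um


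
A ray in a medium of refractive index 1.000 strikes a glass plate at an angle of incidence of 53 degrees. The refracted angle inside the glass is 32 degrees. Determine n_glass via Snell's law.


Apply Snell's law: n1 * sin(theta1) = n2 * sin(theta2)
  n2 = n1 * sin(theta1) / sin(theta2)
  sin(53) = 0.798636
  sin(32) = 0.529919
  n2 = 1.000 * 0.798636 / 0.529919 = 1.5071

1.5071


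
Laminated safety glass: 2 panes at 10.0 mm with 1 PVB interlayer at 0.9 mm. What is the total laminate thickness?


Total thickness = glass contribution + PVB contribution
  Glass: 2 * 10.0 = 20.0 mm
  PVB: 1 * 0.9 = 0.9 mm
  Total = 20.0 + 0.9 = 20.9 mm

20.9 mm


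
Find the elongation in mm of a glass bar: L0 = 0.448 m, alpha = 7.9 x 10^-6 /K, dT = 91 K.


Thermal expansion formula: dL = alpha * L0 * dT
  dL = (7.9 x 10^-6) * 0.448 * 91 = 0.00032207 m
Convert to mm: 0.00032207 * 1000 = 0.3221 mm

0.3221 mm


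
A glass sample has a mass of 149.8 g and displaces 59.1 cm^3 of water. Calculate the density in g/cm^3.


Use the definition of density:
  rho = mass / volume
  rho = 149.8 / 59.1 = 2.535 g/cm^3

2.535 g/cm^3


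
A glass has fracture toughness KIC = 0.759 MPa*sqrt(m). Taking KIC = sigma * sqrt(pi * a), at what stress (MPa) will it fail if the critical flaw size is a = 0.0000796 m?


Rearrange KIC = sigma * sqrt(pi * a):
  sigma = KIC / sqrt(pi * a)
  sqrt(pi * 0.0000796) = 0.015814
  sigma = 0.759 / 0.015814 = 48.0 MPa

48.0 MPa


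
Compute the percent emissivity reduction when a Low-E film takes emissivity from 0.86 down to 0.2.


Percentage reduction = (1 - coated/uncoated) * 100
  Ratio = 0.2 / 0.86 = 0.2326
  Reduction = (1 - 0.2326) * 100 = 76.7%

76.7%


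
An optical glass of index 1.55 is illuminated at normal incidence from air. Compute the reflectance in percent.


Fresnel reflectance at normal incidence:
  R = ((n - 1)/(n + 1))^2
  (n - 1)/(n + 1) = (1.55 - 1)/(1.55 + 1) = 0.215686
  R = 0.215686^2 = 0.0465205
  R(%) = 0.0465205 * 100 = 4.652%

4.652%


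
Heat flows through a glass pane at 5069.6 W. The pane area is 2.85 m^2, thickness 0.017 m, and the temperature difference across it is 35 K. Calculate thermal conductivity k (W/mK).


Fourier's law rearranged: k = Q * t / (A * dT)
  Numerator = 5069.6 * 0.017 = 86.1832
  Denominator = 2.85 * 35 = 99.75
  k = 86.1832 / 99.75 = 0.864 W/mK

0.864 W/mK


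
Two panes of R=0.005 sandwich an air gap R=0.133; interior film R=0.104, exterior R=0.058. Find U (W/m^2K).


Total thermal resistance (series):
  R_total = R_in + R_glass + R_air + R_glass + R_out
  R_total = 0.104 + 0.005 + 0.133 + 0.005 + 0.058 = 0.305 m^2K/W
U-value = 1 / R_total = 1 / 0.305 = 3.279 W/m^2K

3.279 W/m^2K


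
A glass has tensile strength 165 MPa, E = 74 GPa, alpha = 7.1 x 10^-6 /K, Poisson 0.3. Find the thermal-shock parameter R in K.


Thermal shock resistance: R = sigma * (1 - nu) / (E * alpha)
  Numerator = 165 * (1 - 0.3) = 115.5
  Denominator = 74 * 1000 * (7.1 x 10^-6) = 0.5254
  R = 115.5 / 0.5254 = 219.8 K

219.8 K


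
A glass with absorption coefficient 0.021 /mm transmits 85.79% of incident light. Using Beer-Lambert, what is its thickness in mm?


Rearrange T = exp(-alpha * thickness):
  thickness = -ln(T) / alpha
  T = 85.79/100 = 0.8579
  ln(T) = -0.15327
  -ln(T) = 0.15327
  thickness = 0.15327 / 0.021 = 7.3 mm

7.3 mm


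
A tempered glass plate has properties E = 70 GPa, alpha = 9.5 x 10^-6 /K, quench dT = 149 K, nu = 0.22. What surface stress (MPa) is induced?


Tempering stress: sigma = E * alpha * dT / (1 - nu)
  E (MPa) = 70 * 1000 = 70000
  Numerator = 70000 * (9.5 x 10^-6) * 149 = 99.085
  Denominator = 1 - 0.22 = 0.78
  sigma = 99.085 / 0.78 = 127.0 MPa

127.0 MPa


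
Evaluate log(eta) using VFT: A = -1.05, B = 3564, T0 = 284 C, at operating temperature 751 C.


VFT equation: log(eta) = A + B / (T - T0)
  T - T0 = 751 - 284 = 467
  B / (T - T0) = 3564 / 467 = 7.632
  log(eta) = -1.05 + 7.632 = 6.582

6.582


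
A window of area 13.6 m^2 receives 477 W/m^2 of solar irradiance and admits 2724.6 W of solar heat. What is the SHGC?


Rearrange Q = Area * SHGC * Irradiance:
  SHGC = Q / (Area * Irradiance)
  SHGC = 2724.6 / (13.6 * 477) = 0.42

0.42


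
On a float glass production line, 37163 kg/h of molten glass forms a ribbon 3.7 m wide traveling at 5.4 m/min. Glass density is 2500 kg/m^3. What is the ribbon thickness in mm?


Ribbon cross-section from mass balance:
  Volume rate = throughput / density = 37163 / 2500 = 14.8652 m^3/h
  thickness = volume rate / (speed * 60 * width), i.e.
  thickness = throughput / (60 * speed * width * density) * 1000
  thickness = 37163 / (60 * 5.4 * 3.7 * 2500) * 1000 = 12.4 mm

12.4 mm


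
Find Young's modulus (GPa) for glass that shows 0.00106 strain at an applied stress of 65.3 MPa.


Young's modulus: E = stress / strain
  E = 65.3 MPa / 0.00106 = 61603.77 MPa
Convert to GPa: 61603.77 / 1000 = 61.6 GPa

61.6 GPa


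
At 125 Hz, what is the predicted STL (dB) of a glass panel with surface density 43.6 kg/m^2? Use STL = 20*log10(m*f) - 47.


Mass law: STL = 20 * log10(m * f) - 47
  m * f = 43.6 * 125 = 5450
  log10(5450) = 3.7364
  STL = 20 * 3.7364 - 47 = 74.728 - 47 = 27.7 dB

27.7 dB


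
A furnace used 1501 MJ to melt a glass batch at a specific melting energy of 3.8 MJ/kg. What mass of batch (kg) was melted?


Rearrange E = m * s for m:
  m = E / s
  m = 1501 / 3.8 = 395.0 kg

395.0 kg


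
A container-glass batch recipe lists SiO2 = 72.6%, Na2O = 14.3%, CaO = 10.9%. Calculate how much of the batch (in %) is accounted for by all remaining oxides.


Sum the three major oxides:
  SiO2 + Na2O + CaO = 72.6 + 14.3 + 10.9 = 97.8%
Subtract from 100%:
  Others = 100 - 97.8 = 2.2%

2.2%


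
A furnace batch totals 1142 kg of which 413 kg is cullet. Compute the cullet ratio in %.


Cullet ratio = (cullet mass / total batch mass) * 100
  Ratio = 413 / 1142 * 100 = 36.16%

36.16%


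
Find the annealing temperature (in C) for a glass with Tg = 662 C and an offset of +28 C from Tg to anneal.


The annealing temperature is Tg plus the offset:
  T_anneal = 662 + 28 = 690 C

690 C


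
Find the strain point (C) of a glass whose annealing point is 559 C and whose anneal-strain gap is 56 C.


Strain point = annealing point - difference:
  T_strain = 559 - 56 = 503 C

503 C


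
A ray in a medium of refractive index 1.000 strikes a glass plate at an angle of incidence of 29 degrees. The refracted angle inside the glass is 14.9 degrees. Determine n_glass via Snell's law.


Apply Snell's law: n1 * sin(theta1) = n2 * sin(theta2)
  n2 = n1 * sin(theta1) / sin(theta2)
  sin(29) = 0.48481
  sin(14.9) = 0.257133
  n2 = 1.000 * 0.48481 / 0.257133 = 1.8854

1.8854


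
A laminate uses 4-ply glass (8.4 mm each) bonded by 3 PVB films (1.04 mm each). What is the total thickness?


Total thickness = glass contribution + PVB contribution
  Glass: 4 * 8.4 = 33.6 mm
  PVB: 3 * 1.04 = 3.12 mm
  Total = 33.6 + 3.12 = 36.72 mm

36.72 mm


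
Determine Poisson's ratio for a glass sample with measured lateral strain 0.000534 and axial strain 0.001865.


Poisson's ratio: nu = lateral strain / axial strain
  nu = 0.000534 / 0.001865 = 0.2863

0.2863


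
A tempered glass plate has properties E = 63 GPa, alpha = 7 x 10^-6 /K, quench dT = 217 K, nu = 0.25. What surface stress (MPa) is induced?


Tempering stress: sigma = E * alpha * dT / (1 - nu)
  E (MPa) = 63 * 1000 = 63000
  Numerator = 63000 * (7 x 10^-6) * 217 = 95.697
  Denominator = 1 - 0.25 = 0.75
  sigma = 95.697 / 0.75 = 127.6 MPa

127.6 MPa


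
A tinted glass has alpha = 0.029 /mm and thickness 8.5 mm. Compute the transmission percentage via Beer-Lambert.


Beer-Lambert law: T = exp(-alpha * thickness)
  exponent = -0.029 * 8.5 = -0.2465
  T = exp(-0.2465) = 0.7815
  Percentage = 0.7815 * 100 = 78.15%

78.15%


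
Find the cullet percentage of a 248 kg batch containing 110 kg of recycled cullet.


Cullet ratio = (cullet mass / total batch mass) * 100
  Ratio = 110 / 248 * 100 = 44.35%

44.35%


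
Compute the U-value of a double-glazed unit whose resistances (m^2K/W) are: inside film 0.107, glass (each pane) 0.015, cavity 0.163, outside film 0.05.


Total thermal resistance (series):
  R_total = R_in + R_glass + R_air + R_glass + R_out
  R_total = 0.107 + 0.015 + 0.163 + 0.015 + 0.05 = 0.35 m^2K/W
U-value = 1 / R_total = 1 / 0.35 = 2.857 W/m^2K

2.857 W/m^2K


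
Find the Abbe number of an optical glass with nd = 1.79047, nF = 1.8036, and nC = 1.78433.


Abbe number formula: Vd = (nd - 1) / (nF - nC)
  nd - 1 = 1.79047 - 1 = 0.79047
  nF - nC = 1.8036 - 1.78433 = 0.01927
  Vd = 0.79047 / 0.01927 = 41.02

41.02


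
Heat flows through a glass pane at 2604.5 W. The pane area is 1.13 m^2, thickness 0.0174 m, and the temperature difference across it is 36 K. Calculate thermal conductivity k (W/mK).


Fourier's law rearranged: k = Q * t / (A * dT)
  Numerator = 2604.5 * 0.0174 = 45.3183
  Denominator = 1.13 * 36 = 40.68
  k = 45.3183 / 40.68 = 1.114 W/mK

1.114 W/mK


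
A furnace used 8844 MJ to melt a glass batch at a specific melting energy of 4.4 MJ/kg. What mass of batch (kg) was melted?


Rearrange E = m * s for m:
  m = E / s
  m = 8844 / 4.4 = 2010.0 kg

2010.0 kg


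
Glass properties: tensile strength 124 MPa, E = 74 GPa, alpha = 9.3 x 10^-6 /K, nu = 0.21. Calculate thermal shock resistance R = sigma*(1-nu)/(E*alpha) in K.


Thermal shock resistance: R = sigma * (1 - nu) / (E * alpha)
  Numerator = 124 * (1 - 0.21) = 97.96
  Denominator = 74 * 1000 * (9.3 x 10^-6) = 0.6882
  R = 97.96 / 0.6882 = 142.3 K

142.3 K


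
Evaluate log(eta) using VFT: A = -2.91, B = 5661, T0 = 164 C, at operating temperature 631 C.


VFT equation: log(eta) = A + B / (T - T0)
  T - T0 = 631 - 164 = 467
  B / (T - T0) = 5661 / 467 = 12.122
  log(eta) = -2.91 + 12.122 = 9.212

9.212


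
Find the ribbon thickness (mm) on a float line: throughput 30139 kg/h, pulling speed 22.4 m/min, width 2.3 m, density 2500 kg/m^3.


Ribbon cross-section from mass balance:
  Volume rate = throughput / density = 30139 / 2500 = 12.0556 m^3/h
  thickness = volume rate / (speed * 60 * width), i.e.
  thickness = throughput / (60 * speed * width * density) * 1000
  thickness = 30139 / (60 * 22.4 * 2.3 * 2500) * 1000 = 3.9 mm

3.9 mm


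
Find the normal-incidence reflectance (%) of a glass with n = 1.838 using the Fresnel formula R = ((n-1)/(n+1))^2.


Fresnel reflectance at normal incidence:
  R = ((n - 1)/(n + 1))^2
  (n - 1)/(n + 1) = (1.838 - 1)/(1.838 + 1) = 0.295278
  R = 0.295278^2 = 0.0871891
  R(%) = 0.0871891 * 100 = 8.719%

8.719%


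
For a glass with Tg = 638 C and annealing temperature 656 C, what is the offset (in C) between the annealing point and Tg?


Offset = T_anneal - Tg:
  offset = 656 - 638 = 18 C

18 C


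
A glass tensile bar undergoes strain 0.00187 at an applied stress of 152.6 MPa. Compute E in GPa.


Young's modulus: E = stress / strain
  E = 152.6 MPa / 0.00187 = 81604.28 MPa
Convert to GPa: 81604.28 / 1000 = 81.6 GPa

81.6 GPa


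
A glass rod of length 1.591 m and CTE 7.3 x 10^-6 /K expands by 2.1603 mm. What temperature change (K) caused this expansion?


Rearrange dL = alpha * L0 * dT for dT:
  dT = dL / (alpha * L0)
  dL (m) = 2.1603 / 1000 = 0.0021603
  dT = 0.0021603 / ((7.3 x 10^-6) * 1.591) = 186.0 K

186.0 K


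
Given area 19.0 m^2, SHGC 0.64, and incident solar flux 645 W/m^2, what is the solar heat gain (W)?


Solar heat gain: Q = Area * SHGC * Irradiance
  Q = 19.0 * 0.64 * 645 = 7843.2 W

7843.2 W


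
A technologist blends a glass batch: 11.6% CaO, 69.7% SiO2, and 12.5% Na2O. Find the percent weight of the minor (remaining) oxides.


Sum the three major oxides:
  SiO2 + Na2O + CaO = 69.7 + 12.5 + 11.6 = 93.8%
Subtract from 100%:
  Others = 100 - 93.8 = 6.2%

6.2%


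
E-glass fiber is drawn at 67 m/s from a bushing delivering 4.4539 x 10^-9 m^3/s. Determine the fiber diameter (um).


Cross-sectional area from continuity:
  A = Q / v = 4.4539 x 10^-9 / 67 = 6.647612 x 10^-11 m^2
Diameter from circular cross-section:
  d = sqrt(4A / pi) * 10^6 (m -> um)
  d = sqrt(4 * 6.647612 x 10^-11 / pi) * 10^6 = 9.2 um

9.2 um


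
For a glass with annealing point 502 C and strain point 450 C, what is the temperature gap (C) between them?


Gap = T_anneal - T_strain:
  gap = 502 - 450 = 52 C

52 C


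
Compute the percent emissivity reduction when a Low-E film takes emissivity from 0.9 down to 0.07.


Percentage reduction = (1 - coated/uncoated) * 100
  Ratio = 0.07 / 0.9 = 0.0778
  Reduction = (1 - 0.0778) * 100 = 92.2%

92.2%


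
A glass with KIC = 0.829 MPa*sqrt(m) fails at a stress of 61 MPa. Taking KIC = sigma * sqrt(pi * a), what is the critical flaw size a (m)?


Rearrange KIC = sigma * sqrt(pi * a):
  sqrt(pi * a) = KIC / sigma
  sqrt(pi * a) = 0.829 / 61 = 0.01359
  a = (KIC / sigma)^2 / pi
  a = 0.01359^2 / pi = 0.0000588 m

0.0000588 m


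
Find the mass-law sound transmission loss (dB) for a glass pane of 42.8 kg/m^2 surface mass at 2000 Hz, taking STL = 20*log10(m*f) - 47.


Mass law: STL = 20 * log10(m * f) - 47
  m * f = 42.8 * 2000 = 85600
  log10(85600) = 4.93247
  STL = 20 * 4.93247 - 47 = 98.6494 - 47 = 51.6 dB

51.6 dB


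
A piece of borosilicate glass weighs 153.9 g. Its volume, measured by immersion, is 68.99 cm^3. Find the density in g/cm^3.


Use the definition of density:
  rho = mass / volume
  rho = 153.9 / 68.99 = 2.231 g/cm^3

2.231 g/cm^3


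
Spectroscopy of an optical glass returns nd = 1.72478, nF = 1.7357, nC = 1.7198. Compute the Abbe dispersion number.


Abbe number formula: Vd = (nd - 1) / (nF - nC)
  nd - 1 = 1.72478 - 1 = 0.72478
  nF - nC = 1.7357 - 1.7198 = 0.0159
  Vd = 0.72478 / 0.0159 = 45.58

45.58


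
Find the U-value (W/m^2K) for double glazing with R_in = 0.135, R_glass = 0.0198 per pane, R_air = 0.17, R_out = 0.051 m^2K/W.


Total thermal resistance (series):
  R_total = R_in + R_glass + R_air + R_glass + R_out
  R_total = 0.135 + 0.0198 + 0.17 + 0.0198 + 0.051 = 0.3956 m^2K/W
U-value = 1 / R_total = 1 / 0.3956 = 2.528 W/m^2K

2.528 W/m^2K


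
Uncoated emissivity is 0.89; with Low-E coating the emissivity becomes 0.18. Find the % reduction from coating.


Percentage reduction = (1 - coated/uncoated) * 100
  Ratio = 0.18 / 0.89 = 0.2022
  Reduction = (1 - 0.2022) * 100 = 79.8%

79.8%


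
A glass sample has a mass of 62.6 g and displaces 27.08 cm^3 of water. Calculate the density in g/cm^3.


Use the definition of density:
  rho = mass / volume
  rho = 62.6 / 27.08 = 2.312 g/cm^3

2.312 g/cm^3


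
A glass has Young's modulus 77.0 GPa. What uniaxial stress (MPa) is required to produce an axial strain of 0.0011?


Rearrange E = sigma / epsilon:
  sigma = E * epsilon
  E (MPa) = 77.0 * 1000 = 77000
  sigma = 77000 * 0.0011 = 84.7 MPa

84.7 MPa


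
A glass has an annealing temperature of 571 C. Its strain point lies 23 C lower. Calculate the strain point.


Strain point = annealing point - difference:
  T_strain = 571 - 23 = 548 C

548 C


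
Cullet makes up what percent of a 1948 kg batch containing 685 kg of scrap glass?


Cullet ratio = (cullet mass / total batch mass) * 100
  Ratio = 685 / 1948 * 100 = 35.16%

35.16%


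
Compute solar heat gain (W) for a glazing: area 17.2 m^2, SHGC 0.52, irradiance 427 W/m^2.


Solar heat gain: Q = Area * SHGC * Irradiance
  Q = 17.2 * 0.52 * 427 = 3819.1 W

3819.1 W


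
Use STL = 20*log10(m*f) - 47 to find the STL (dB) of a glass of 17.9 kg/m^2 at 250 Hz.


Mass law: STL = 20 * log10(m * f) - 47
  m * f = 17.9 * 250 = 4475
  log10(4475) = 3.65079
  STL = 20 * 3.65079 - 47 = 73.0158 - 47 = 26.0 dB

26.0 dB


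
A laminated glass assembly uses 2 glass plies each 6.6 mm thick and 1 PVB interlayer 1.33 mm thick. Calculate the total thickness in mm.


Total thickness = glass contribution + PVB contribution
  Glass: 2 * 6.6 = 13.2 mm
  PVB: 1 * 1.33 = 1.33 mm
  Total = 13.2 + 1.33 = 14.53 mm

14.53 mm


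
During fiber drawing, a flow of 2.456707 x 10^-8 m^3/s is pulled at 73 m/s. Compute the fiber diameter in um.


Cross-sectional area from continuity:
  A = Q / v = 2.456707 x 10^-8 / 73 = 3.365352 x 10^-10 m^2
Diameter from circular cross-section:
  d = sqrt(4A / pi) * 10^6 (m -> um)
  d = sqrt(4 * 3.365352 x 10^-10 / pi) * 10^6 = 20.7 um

20.7 um


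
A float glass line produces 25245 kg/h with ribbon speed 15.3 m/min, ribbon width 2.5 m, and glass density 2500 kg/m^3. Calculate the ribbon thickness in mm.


Ribbon cross-section from mass balance:
  Volume rate = throughput / density = 25245 / 2500 = 10.098 m^3/h
  thickness = volume rate / (speed * 60 * width), i.e.
  thickness = throughput / (60 * speed * width * density) * 1000
  thickness = 25245 / (60 * 15.3 * 2.5 * 2500) * 1000 = 4.4 mm

4.4 mm


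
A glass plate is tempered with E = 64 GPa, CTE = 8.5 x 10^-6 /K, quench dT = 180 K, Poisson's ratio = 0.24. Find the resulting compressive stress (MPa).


Tempering stress: sigma = E * alpha * dT / (1 - nu)
  E (MPa) = 64 * 1000 = 64000
  Numerator = 64000 * (8.5 x 10^-6) * 180 = 97.92
  Denominator = 1 - 0.24 = 0.76
  sigma = 97.92 / 0.76 = 128.8 MPa

128.8 MPa


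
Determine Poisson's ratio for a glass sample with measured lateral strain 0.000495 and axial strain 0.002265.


Poisson's ratio: nu = lateral strain / axial strain
  nu = 0.000495 / 0.002265 = 0.2185

0.2185


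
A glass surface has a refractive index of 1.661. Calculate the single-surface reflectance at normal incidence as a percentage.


Fresnel reflectance at normal incidence:
  R = ((n - 1)/(n + 1))^2
  (n - 1)/(n + 1) = (1.661 - 1)/(1.661 + 1) = 0.248403
  R = 0.248403^2 = 0.0617041
  R(%) = 0.0617041 * 100 = 6.17%

6.17%


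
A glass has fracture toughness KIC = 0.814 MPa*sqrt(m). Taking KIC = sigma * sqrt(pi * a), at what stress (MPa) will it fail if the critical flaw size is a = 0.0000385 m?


Rearrange KIC = sigma * sqrt(pi * a):
  sigma = KIC / sqrt(pi * a)
  sqrt(pi * 0.0000385) = 0.010998
  sigma = 0.814 / 0.010998 = 74.01 MPa

74.01 MPa


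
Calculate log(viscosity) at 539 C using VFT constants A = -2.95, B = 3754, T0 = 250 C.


VFT equation: log(eta) = A + B / (T - T0)
  T - T0 = 539 - 250 = 289
  B / (T - T0) = 3754 / 289 = 12.99
  log(eta) = -2.95 + 12.99 = 10.04

10.04


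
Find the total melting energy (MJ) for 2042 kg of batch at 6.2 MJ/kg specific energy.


Total energy = mass * specific energy
  E = 2042 * 6.2 = 12660.4 MJ

12660.4 MJ


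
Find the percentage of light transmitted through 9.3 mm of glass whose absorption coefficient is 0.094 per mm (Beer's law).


Beer-Lambert law: T = exp(-alpha * thickness)
  exponent = -0.094 * 9.3 = -0.8742
  T = exp(-0.8742) = 0.4172
  Percentage = 0.4172 * 100 = 41.72%

41.72%


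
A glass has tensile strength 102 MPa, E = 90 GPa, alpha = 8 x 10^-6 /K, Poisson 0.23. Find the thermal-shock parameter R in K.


Thermal shock resistance: R = sigma * (1 - nu) / (E * alpha)
  Numerator = 102 * (1 - 0.23) = 78.54
  Denominator = 90 * 1000 * (8 x 10^-6) = 0.72
  R = 78.54 / 0.72 = 109.1 K

109.1 K


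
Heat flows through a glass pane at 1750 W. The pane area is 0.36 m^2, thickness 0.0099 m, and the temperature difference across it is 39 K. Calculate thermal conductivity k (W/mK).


Fourier's law rearranged: k = Q * t / (A * dT)
  Numerator = 1750 * 0.0099 = 17.325
  Denominator = 0.36 * 39 = 14.04
  k = 17.325 / 14.04 = 1.234 W/mK

1.234 W/mK


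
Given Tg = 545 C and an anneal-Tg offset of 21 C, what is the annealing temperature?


The annealing temperature is Tg plus the offset:
  T_anneal = 545 + 21 = 566 C

566 C


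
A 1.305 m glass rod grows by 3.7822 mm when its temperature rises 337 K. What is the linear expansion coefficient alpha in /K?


Rearrange dL = alpha * L0 * dT for alpha:
  alpha = dL / (L0 * dT)
  alpha = (3.7822 / 1000) / (1.305 * 337) = 0.0000086 /K = 8.6 x 10^-6 /K

8.6 x 10^-6 /K


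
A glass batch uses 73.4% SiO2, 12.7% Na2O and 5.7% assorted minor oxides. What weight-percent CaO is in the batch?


Pieces sum to 100%:
  CaO = 100 - (SiO2 + Na2O + others)
  CaO = 100 - (73.4 + 12.7 + 5.7) = 8.2%

8.2%


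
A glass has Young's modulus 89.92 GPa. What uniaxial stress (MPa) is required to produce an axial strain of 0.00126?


Rearrange E = sigma / epsilon:
  sigma = E * epsilon
  E (MPa) = 89.92 * 1000 = 89920
  sigma = 89920 * 0.00126 = 113.3 MPa

113.3 MPa


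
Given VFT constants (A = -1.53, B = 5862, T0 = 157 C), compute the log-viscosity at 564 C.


VFT equation: log(eta) = A + B / (T - T0)
  T - T0 = 564 - 157 = 407
  B / (T - T0) = 5862 / 407 = 14.403
  log(eta) = -1.53 + 14.403 = 12.873

12.873


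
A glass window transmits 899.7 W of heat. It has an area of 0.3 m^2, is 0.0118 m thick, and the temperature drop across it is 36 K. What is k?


Fourier's law rearranged: k = Q * t / (A * dT)
  Numerator = 899.7 * 0.0118 = 10.61646
  Denominator = 0.3 * 36 = 10.8
  k = 10.61646 / 10.8 = 0.983 W/mK

0.983 W/mK


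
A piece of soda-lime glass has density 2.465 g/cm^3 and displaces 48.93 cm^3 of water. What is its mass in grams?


Rearrange rho = m / V:
  m = rho * V
  m = 2.465 * 48.93 = 120.612 g

120.612 g
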